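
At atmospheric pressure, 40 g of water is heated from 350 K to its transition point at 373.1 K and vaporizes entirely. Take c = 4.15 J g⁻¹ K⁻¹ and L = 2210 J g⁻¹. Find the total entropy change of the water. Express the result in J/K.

ΔS = 248 J/K

Warming step: ΔS₁ = m c ln(T_tr/T_i) = 40 × 4.15 × ln(373.1/350) = 10.61 J/K.
Phase change: ΔS₂ = +mL/T_tr = 40 × 2210 / 373.1 = 236.9 J/K.
ΔS_total = (10.61) + (236.9) = 248 J/K.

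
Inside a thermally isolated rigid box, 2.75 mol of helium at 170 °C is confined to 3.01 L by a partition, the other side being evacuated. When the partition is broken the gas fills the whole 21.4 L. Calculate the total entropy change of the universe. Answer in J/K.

ΔS_universe = 44.8 J/K

For an ideal gas in free expansion Q = 0 and W = 0, so T is unchanged.
Entropy is a state function; using a reversible isothermal path, ΔS_gas = nR ln(V₂/V₁) = 2.75 × 8.314 × ln(21.4/3.01) = 44.8 J/K.
The insulated surroundings exchange no heat, so ΔS_surr = 0 and ΔS_universe = ΔS_gas.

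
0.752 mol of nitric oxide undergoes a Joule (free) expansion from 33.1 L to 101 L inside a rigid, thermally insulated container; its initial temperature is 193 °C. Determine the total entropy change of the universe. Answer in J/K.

ΔS_universe = 6.97 J/K

No heat is exchanged and no work is done, so the ideal-gas temperature stays constant.
Entropy is a state function; using a reversible isothermal path, ΔS_gas = nR ln(V₂/V₁) = 0.752 × 8.314 × ln(101/33.1) = 6.97 J/K.
The insulated surroundings exchange no heat, so ΔS_surr = 0 and ΔS_universe = ΔS_gas.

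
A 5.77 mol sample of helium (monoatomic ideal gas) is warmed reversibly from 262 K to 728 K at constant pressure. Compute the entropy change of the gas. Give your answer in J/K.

At constant pressure, ΔS = nC_p ln(T₂/T₁) with C_p = 5R/2 = 20.79 J mol⁻¹ K⁻¹.
ΔS = 5.77 × 20.79 × ln(728/262) = 123 J/K.

ΔS = 123 J/K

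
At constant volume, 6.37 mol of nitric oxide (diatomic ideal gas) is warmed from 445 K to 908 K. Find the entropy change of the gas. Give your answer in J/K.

ΔS = 94.4 J/K

At constant volume, ΔS = nC_V ln(T₂/T₁) with C_V = 5R/2 = 20.79 J mol⁻¹ K⁻¹.
ΔS = 6.37 × 20.79 × ln(908/445) = 94.4 J/K.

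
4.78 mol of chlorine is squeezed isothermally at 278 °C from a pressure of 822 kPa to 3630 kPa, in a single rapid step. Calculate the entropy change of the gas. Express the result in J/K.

ΔS_gas = -59 J/K

Entropy is a state function, so ΔS_gas depends only on the end states.
For an isothermal ideal gas ΔS_gas = nR ln(P₁/P₂) = 4.78 × 8.314 × ln(822/3630) = -59 J/K.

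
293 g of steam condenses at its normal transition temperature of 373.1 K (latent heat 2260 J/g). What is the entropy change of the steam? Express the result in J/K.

Heat released by the substance: Q = −mL = −293 × 2260 = −662180 J.
At constant T, ΔS = Q_rev/T = −662180 / 373.1 = -1770 J/K.

ΔS = -1770 J/K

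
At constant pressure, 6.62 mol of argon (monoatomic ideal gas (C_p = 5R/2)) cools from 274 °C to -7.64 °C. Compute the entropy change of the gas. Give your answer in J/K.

In kelvin: T₁ = 547.15 K, T₂ = 265.51 K. At constant pressure, ΔS = nC_p ln(T₂/T₁) with C_p = 5R/2 = 20.79 J mol⁻¹ K⁻¹.
ΔS = 6.62 × 20.79 × ln(265.51/547.15) = -99.5 J/K.

ΔS = -99.5 J/K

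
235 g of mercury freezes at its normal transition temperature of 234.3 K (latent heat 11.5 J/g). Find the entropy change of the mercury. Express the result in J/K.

Heat released by the substance: Q = −mL = −235 × 11.5 = −2702.5 J.
At constant T, ΔS = Q_rev/T = −2702.5 / 234.3 = -11.5 J/K.

ΔS = -11.5 J/K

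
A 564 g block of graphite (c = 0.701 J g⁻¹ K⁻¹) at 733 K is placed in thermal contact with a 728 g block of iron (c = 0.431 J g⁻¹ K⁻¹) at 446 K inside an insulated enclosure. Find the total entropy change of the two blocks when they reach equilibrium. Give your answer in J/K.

ΔS_total = 21 J/K

Energy balance: T_f = (m₁c₁T₁ + m₂c₂T₂)/(m₁c₁ + m₂c₂) = 606.01 K.
ΔS₁ = m₁c₁ ln(T_f/T₁) = 395.364 × ln(606.01/733) = -75.22 J/K.
ΔS₂ = m₂c₂ ln(T_f/T₂) = 313.768 × ln(606.01/446) = 96.2 J/K.
ΔS_total = -75.22 + 96.2 = 21 J/K.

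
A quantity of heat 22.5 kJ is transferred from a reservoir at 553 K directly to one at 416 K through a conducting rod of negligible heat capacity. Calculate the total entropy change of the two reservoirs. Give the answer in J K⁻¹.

ΔS_total = 13.4 J/K

ΔS_hot = −Q/T_H = −22500/553 = -40.69 J/K and ΔS_cold = +Q/T_C = 22500/416 = 54.09 J/K.
ΔS_total = -40.69 + 54.09 = 13.4 J/K, positive as the second law requires.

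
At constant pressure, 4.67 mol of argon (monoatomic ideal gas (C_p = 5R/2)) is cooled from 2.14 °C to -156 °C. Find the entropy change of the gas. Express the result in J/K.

In kelvin: T₁ = 275.29 K, T₂ = 117.15 K. At constant pressure, ΔS = nC_p ln(T₂/T₁) with C_p = 5R/2 = 20.79 J mol⁻¹ K⁻¹.
ΔS = 4.67 × 20.79 × ln(117.15/275.29) = -82.9 J/K.

ΔS = -82.9 J/K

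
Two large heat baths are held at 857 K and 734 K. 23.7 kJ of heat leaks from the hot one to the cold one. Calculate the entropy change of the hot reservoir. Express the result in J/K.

ΔS_hot = -27.7 J/K

The hot reservoir loses heat Q, so ΔS_hot = −Q/T_H = −23700/857 = -27.7 J/K.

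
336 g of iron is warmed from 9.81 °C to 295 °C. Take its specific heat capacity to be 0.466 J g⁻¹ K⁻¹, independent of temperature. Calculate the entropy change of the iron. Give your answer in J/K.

ΔS = 109 J/K

In kelvin: T₁ = 282.96 K, T₂ = 568.15 K. ΔS = ∫dQ_rev/T = m c ln(T₂/T₁) = 336 × 0.466 × ln(568.15/282.96) = 109 J/K.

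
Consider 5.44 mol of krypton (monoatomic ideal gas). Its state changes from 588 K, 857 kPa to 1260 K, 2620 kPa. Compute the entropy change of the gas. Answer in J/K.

ΔS = 35.6 J/K

ΔS = nC_p ln(T₂/T₁) − nR ln(P₂/P₁), with C_p = 5R/2 = 20.79 J mol⁻¹ K⁻¹ for a monoatomic ideal gas.
ΔS = 5.44 × [20.79 × ln(1260/588) − 8.314 × ln(2620/857)] = 35.6 J/K.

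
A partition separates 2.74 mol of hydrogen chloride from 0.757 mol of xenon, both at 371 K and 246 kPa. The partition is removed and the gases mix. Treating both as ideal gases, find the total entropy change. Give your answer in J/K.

ΔS_mix = 15.2 J/K

Mole fractions: x_A = 2.74/3.5 = 0.784, x_B = 0.216.
ΔS_mix = −R(n_A ln x_A + n_B ln x_B) = −8.314 × (2.74 ln 0.784 + 0.757 ln 0.216) = 15.2 J/K.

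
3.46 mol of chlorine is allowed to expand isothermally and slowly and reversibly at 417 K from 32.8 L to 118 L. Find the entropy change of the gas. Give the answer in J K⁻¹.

ΔS_gas = 36.8 J/K

For an isothermal ideal gas ΔS_gas = nR ln(V₂/V₁) = 3.46 × 8.314 × ln(118/32.8) = 36.8 J/K.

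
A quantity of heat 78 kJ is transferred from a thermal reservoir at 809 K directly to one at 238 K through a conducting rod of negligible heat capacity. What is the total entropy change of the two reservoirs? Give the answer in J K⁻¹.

ΔS_hot = −Q/T_H = −78000/809 = -96.42 J/K and ΔS_cold = +Q/T_C = 78000/238 = 327.7 J/K.
ΔS_total = -96.42 + 327.7 = 231 J/K, positive as the second law requires.

ΔS_total = 231 J/K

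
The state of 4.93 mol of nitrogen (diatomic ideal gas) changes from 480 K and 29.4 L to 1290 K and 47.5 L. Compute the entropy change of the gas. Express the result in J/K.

Entropy is a state function: ΔS = nC_V ln(T₂/T₁) + nR ln(V₂/V₁), with C_V = 5R/2 = 20.79 J mol⁻¹ K⁻¹ for a diatomic ideal gas.
ΔS = 4.93 × [20.79 × ln(1290/480) + 8.314 × ln(47.5/29.4)] = 121 J/K.

ΔS = 121 J/K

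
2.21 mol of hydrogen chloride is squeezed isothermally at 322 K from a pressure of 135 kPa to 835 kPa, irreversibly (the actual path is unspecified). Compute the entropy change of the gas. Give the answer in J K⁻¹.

Entropy is a state function, so ΔS_gas depends only on the end states.
For an isothermal ideal gas ΔS_gas = nR ln(P₁/P₂) = 2.21 × 8.314 × ln(135/835) = -33.5 J/K.

ΔS_gas = -33.5 J/K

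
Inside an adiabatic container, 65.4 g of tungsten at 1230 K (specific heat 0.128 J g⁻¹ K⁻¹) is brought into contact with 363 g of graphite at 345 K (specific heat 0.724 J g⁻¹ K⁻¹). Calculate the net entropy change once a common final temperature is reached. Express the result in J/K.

Energy balance: T_f = (m₁c₁T₁ + m₂c₂T₂)/(m₁c₁ + m₂c₂) = 372.32 K.
ΔS₁ = m₁c₁ ln(T_f/T₁) = 8.3712 × ln(372.32/1230) = -10 J/K.
ΔS₂ = m₂c₂ ln(T_f/T₂) = 262.812 × ln(372.32/345) = 20.03 J/K.
ΔS_total = -10 + 20.03 = 10 J/K.

ΔS_total = 10 J/K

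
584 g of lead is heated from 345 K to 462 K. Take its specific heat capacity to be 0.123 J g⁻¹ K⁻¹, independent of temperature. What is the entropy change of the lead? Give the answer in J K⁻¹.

ΔS = 21 J/K

ΔS = ∫dQ_rev/T = m c ln(T₂/T₁) = 584 × 0.123 × ln(462/345) = 21 J/K.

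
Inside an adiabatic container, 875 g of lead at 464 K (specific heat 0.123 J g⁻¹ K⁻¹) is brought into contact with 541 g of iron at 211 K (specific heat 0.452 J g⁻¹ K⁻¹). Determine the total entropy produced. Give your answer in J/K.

Energy balance: T_f = (m₁c₁T₁ + m₂c₂T₂)/(m₁c₁ + m₂c₂) = 288.32 K.
ΔS₁ = m₁c₁ ln(T_f/T₁) = 107.625 × ln(288.32/464) = -51.21 J/K.
ΔS₂ = m₂c₂ ln(T_f/T₂) = 244.532 × ln(288.32/211) = 76.35 J/K.
ΔS_total = -51.21 + 76.35 = 25.1 J/K.

ΔS_total = 25.1 J/K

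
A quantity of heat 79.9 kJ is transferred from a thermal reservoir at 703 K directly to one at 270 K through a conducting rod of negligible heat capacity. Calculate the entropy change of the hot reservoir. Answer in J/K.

The hot reservoir loses heat Q, so ΔS_hot = −Q/T_H = −79900/703 = -114 J/K.

ΔS_hot = -114 J/K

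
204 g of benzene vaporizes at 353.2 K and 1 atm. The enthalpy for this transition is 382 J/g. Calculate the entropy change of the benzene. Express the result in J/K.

Heat absorbed by the substance: Q = mL = 204 × 382 = 77928 J.
At constant T, ΔS = Q_rev/T = 77928 / 353.2 = 221 J/K.

ΔS = 221 J/K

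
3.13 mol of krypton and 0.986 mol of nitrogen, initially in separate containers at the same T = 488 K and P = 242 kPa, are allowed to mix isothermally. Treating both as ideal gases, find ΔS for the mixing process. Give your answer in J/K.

ΔS_mix = 18.8 J/K

Mole fractions: x_A = 3.13/4.12 = 0.76, x_B = 0.24.
ΔS_mix = −R(n_A ln x_A + n_B ln x_B) = −8.314 × (3.13 ln 0.76 + 0.986 ln 0.24) = 18.8 J/K.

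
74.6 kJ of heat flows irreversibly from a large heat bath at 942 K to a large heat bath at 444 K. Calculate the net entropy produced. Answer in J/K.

ΔS_total = 88.8 J/K

ΔS_hot = −Q/T_H = −74600/942 = -79.19 J/K and ΔS_cold = +Q/T_C = 74600/444 = 168 J/K.
ΔS_total = -79.19 + 168 = 88.8 J/K, positive as the second law requires.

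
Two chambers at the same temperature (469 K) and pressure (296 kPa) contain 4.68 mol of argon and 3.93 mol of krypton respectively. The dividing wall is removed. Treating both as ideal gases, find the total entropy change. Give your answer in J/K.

ΔS_mix = 49.3 J/K

Mole fractions: x_A = 4.68/8.61 = 0.544, x_B = 0.456.
ΔS_mix = −R(n_A ln x_A + n_B ln x_B) = −8.314 × (4.68 ln 0.544 + 3.93 ln 0.456) = 49.3 J/K.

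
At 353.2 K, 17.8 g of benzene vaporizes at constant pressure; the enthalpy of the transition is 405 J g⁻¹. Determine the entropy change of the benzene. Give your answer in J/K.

ΔS = 20.4 J/K

Heat absorbed by the substance: Q = mL = 17.8 × 405 = 7209 J.
At constant T, ΔS = Q_rev/T = 7209 / 353.2 = 20.4 J/K.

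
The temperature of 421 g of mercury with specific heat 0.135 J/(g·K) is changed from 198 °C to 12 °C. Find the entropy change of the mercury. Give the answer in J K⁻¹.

ΔS = -28.5 J/K

In kelvin: T₁ = 471.15 K, T₂ = 285.15 K. ΔS = ∫dQ_rev/T = m c ln(T₂/T₁) = 421 × 0.135 × ln(285.15/471.15) = -28.5 J/K.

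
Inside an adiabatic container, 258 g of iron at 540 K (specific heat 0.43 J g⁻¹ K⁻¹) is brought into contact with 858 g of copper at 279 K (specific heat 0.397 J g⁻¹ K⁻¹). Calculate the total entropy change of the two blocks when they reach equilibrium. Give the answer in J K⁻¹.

Energy balance: T_f = (m₁c₁T₁ + m₂c₂T₂)/(m₁c₁ + m₂c₂) = 343.12 K.
ΔS₁ = m₁c₁ ln(T_f/T₁) = 110.94 × ln(343.12/540) = -50.31 J/K.
ΔS₂ = m₂c₂ ln(T_f/T₂) = 340.626 × ln(343.12/279) = 70.47 J/K.
ΔS_total = -50.31 + 70.47 = 20.2 J/K.

ΔS_total = 20.2 J/K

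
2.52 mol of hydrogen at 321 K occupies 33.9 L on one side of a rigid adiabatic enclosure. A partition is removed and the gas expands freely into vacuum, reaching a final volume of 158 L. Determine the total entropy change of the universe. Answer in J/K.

ΔS_universe = 32.2 J/K

No heat is exchanged and no work is done, so the ideal-gas temperature stays constant.
Entropy is a state function; using a reversible isothermal path, ΔS_gas = nR ln(V₂/V₁) = 2.52 × 8.314 × ln(158/33.9) = 32.2 J/K.
The insulated surroundings exchange no heat, so ΔS_surr = 0 and ΔS_universe = ΔS_gas.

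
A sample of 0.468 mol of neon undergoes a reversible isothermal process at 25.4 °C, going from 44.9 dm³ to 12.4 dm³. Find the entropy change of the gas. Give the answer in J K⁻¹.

ΔS_gas = -5.01 J/K

For an isothermal ideal gas ΔS_gas = nR ln(V₂/V₁) = 0.468 × 8.314 × ln(12.4/44.9) = -5.01 J/K.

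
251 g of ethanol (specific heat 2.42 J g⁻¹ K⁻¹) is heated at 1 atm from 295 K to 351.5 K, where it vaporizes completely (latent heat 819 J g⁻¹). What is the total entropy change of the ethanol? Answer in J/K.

ΔS = 691 J/K

Warming step: ΔS₁ = m c ln(T_tr/T_i) = 251 × 2.42 × ln(351.5/295) = 106.4 J/K.
Phase change: ΔS₂ = +mL/T_tr = 251 × 819 / 351.5 = 584.8 J/K.
ΔS_total = (106.4) + (584.8) = 691 J/K.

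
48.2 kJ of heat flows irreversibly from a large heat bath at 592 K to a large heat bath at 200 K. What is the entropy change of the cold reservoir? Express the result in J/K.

ΔS_cold = 241 J/K

The cold reservoir gains heat Q, so ΔS_cold = +Q/T_C = 48200/200 = 241 J/K.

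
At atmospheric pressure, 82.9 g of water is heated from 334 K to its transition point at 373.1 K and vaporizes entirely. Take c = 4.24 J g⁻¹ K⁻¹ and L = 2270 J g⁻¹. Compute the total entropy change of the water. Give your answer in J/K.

ΔS = 543 J/K

Warming step: ΔS₁ = m c ln(T_tr/T_i) = 82.9 × 4.24 × ln(373.1/334) = 38.91 J/K.
Phase change: ΔS₂ = +mL/T_tr = 82.9 × 2270 / 373.1 = 504.4 J/K.
ΔS_total = (38.91) + (504.4) = 543 J/K.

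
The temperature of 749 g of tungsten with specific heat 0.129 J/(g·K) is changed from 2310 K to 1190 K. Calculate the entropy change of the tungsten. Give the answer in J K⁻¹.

ΔS = -64.1 J/K

ΔS = ∫dQ_rev/T = m c ln(T₂/T₁) = 749 × 0.129 × ln(1190/2310) = -64.1 J/K.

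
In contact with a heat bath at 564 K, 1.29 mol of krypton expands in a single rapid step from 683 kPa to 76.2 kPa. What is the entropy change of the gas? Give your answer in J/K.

Entropy is a state function, so ΔS_gas depends only on the end states.
For an isothermal ideal gas ΔS_gas = nR ln(P₁/P₂) = 1.29 × 8.314 × ln(683/76.2) = 23.5 J/K.

ΔS_gas = 23.5 J/K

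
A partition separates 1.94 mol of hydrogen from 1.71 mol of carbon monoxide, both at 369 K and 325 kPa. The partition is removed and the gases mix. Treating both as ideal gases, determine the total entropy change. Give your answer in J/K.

Mole fractions: x_A = 1.94/3.65 = 0.532, x_B = 0.468.
ΔS_mix = −R(n_A ln x_A + n_B ln x_B) = −8.314 × (1.94 ln 0.532 + 1.71 ln 0.468) = 21 J/K.

ΔS_mix = 21 J/K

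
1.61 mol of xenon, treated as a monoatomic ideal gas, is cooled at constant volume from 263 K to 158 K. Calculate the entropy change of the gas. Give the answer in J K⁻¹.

ΔS = -10.2 J/K

At constant volume, ΔS = nC_V ln(T₂/T₁) with C_V = 3R/2 = 12.47 J mol⁻¹ K⁻¹.
ΔS = 1.61 × 12.47 × ln(158/263) = -10.2 J/K.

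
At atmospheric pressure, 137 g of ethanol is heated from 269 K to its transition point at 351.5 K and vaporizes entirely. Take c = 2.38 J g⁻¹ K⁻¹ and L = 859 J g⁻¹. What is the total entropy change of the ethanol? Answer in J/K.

ΔS = 422 J/K

Warming step: ΔS₁ = m c ln(T_tr/T_i) = 137 × 2.38 × ln(351.5/269) = 87.22 J/K.
Phase change: ΔS₂ = +mL/T_tr = 137 × 859 / 351.5 = 334.8 J/K.
ΔS_total = (87.22) + (334.8) = 422 J/K.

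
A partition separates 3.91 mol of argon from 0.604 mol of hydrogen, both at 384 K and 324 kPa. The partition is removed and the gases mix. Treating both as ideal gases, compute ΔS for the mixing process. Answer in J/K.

ΔS_mix = 14.8 J/K

Mole fractions: x_A = 3.91/4.51 = 0.866, x_B = 0.134.
ΔS_mix = −R(n_A ln x_A + n_B ln x_B) = −8.314 × (3.91 ln 0.866 + 0.604 ln 0.134) = 14.8 J/K.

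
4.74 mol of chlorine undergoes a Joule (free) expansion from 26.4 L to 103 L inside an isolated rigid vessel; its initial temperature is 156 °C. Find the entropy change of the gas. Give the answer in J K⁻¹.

ΔS_gas = 53.6 J/K

For an ideal gas in free expansion Q = 0 and W = 0, so T is unchanged.
Entropy is a state function; using a reversible isothermal path, ΔS_gas = nR ln(V₂/V₁) = 4.74 × 8.314 × ln(103/26.4) = 53.6 J/K.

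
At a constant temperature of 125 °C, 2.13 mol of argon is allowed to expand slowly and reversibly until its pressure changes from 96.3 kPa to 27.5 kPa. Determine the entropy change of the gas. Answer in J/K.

For an isothermal ideal gas ΔS_gas = nR ln(P₁/P₂) = 2.13 × 8.314 × ln(96.3/27.5) = 22.2 J/K.

ΔS_gas = 22.2 J/K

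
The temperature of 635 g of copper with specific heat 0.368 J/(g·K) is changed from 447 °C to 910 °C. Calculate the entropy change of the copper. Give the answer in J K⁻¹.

In kelvin: T₁ = 720.15 K, T₂ = 1183.15 K. ΔS = ∫dQ_rev/T = m c ln(T₂/T₁) = 635 × 0.368 × ln(1183.15/720.15) = 116 J/K.

ΔS = 116 J/K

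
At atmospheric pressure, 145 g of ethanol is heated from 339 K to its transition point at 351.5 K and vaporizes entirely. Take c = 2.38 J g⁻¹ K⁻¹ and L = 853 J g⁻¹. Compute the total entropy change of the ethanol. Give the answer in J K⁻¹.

Warming step: ΔS₁ = m c ln(T_tr/T_i) = 145 × 2.38 × ln(351.5/339) = 12.5 J/K.
Phase change: ΔS₂ = +mL/T_tr = 145 × 853 / 351.5 = 351.9 J/K.
ΔS_total = (12.5) + (351.9) = 364 J/K.

ΔS = 364 J/K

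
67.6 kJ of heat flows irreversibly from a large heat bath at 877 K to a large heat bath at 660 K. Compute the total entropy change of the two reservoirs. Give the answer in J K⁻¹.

ΔS_total = 25.3 J/K

ΔS_hot = −Q/T_H = −67600/877 = -77.08 J/K and ΔS_cold = +Q/T_C = 67600/660 = 102.4 J/K.
ΔS_total = -77.08 + 102.4 = 25.3 J/K, positive as the second law requires.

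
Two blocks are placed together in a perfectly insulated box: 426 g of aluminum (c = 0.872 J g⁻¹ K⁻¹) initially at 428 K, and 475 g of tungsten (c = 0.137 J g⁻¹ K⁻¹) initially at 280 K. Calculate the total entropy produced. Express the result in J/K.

Energy balance: T_f = (m₁c₁T₁ + m₂c₂T₂)/(m₁c₁ + m₂c₂) = 405.94 K.
ΔS₁ = m₁c₁ ln(T_f/T₁) = 371.472 × ln(405.94/428) = -19.66 J/K.
ΔS₂ = m₂c₂ ln(T_f/T₂) = 65.075 × ln(405.94/280) = 24.17 J/K.
ΔS_total = -19.66 + 24.17 = 4.51 J/K.

ΔS_total = 4.51 J/K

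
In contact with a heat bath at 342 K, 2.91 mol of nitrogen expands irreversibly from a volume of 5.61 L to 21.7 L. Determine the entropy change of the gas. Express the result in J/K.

Entropy is a state function, so ΔS_gas depends only on the end states.
For an isothermal ideal gas ΔS_gas = nR ln(V₂/V₁) = 2.91 × 8.314 × ln(21.7/5.61) = 32.7 J/K.

ΔS_gas = 32.7 J/K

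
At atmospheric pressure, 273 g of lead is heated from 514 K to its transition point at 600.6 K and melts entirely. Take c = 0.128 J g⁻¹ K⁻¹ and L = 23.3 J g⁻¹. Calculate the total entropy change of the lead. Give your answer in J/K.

ΔS = 16 J/K

Warming step: ΔS₁ = m c ln(T_tr/T_i) = 273 × 0.128 × ln(600.6/514) = 5.441 J/K.
Phase change: ΔS₂ = +mL/T_tr = 273 × 23.3 / 600.6 = 10.59 J/K.
ΔS_total = (5.441) + (10.59) = 16 J/K.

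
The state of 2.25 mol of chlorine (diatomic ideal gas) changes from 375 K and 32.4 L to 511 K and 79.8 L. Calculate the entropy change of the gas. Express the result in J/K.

Entropy is a state function: ΔS = nC_V ln(T₂/T₁) + nR ln(V₂/V₁), with C_V = 5R/2 = 20.79 J mol⁻¹ K⁻¹ for a diatomic ideal gas.
ΔS = 2.25 × [20.79 × ln(511/375) + 8.314 × ln(79.8/32.4)] = 31.3 J/K.

ΔS = 31.3 J/K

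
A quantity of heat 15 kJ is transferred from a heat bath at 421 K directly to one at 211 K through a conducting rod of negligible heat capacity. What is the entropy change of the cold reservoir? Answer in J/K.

The cold reservoir gains heat Q, so ΔS_cold = +Q/T_C = 15000/211 = 71.1 J/K.

ΔS_cold = 71.1 J/K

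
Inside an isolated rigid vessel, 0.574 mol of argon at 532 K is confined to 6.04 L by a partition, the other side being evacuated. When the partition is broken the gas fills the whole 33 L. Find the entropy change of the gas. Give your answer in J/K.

For an ideal gas in free expansion Q = 0 and W = 0, so T is unchanged.
Entropy is a state function; using a reversible isothermal path, ΔS_gas = nR ln(V₂/V₁) = 0.574 × 8.314 × ln(33/6.04) = 8.1 J/K.

ΔS_gas = 8.1 J/K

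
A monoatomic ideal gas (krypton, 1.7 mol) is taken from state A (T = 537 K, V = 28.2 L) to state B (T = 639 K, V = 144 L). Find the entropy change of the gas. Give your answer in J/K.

Entropy is a state function: ΔS = nC_V ln(T₂/T₁) + nR ln(V₂/V₁), with C_V = 3R/2 = 12.47 J mol⁻¹ K⁻¹ for a monoatomic ideal gas.
ΔS = 1.7 × [12.47 × ln(639/537) + 8.314 × ln(144/28.2)] = 26.7 J/K.

ΔS = 26.7 J/K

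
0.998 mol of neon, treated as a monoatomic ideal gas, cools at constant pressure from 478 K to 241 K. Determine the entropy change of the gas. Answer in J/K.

ΔS = -14.2 J/K

At constant pressure, ΔS = nC_p ln(T₂/T₁) with C_p = 5R/2 = 20.79 J mol⁻¹ K⁻¹.
ΔS = 0.998 × 20.79 × ln(241/478) = -14.2 J/K.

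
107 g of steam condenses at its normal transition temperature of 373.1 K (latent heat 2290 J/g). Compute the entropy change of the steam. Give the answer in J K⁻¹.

Heat released by the substance: Q = −mL = −107 × 2290 = −245030 J.
At constant T, ΔS = Q_rev/T = −245030 / 373.1 = -657 J/K.

ΔS = -657 J/K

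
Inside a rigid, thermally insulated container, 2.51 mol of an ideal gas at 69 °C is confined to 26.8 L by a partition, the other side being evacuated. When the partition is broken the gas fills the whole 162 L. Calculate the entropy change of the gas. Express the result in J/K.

No heat is exchanged and no work is done, so the ideal-gas temperature stays constant.
Entropy is a state function; using a reversible isothermal path, ΔS_gas = nR ln(V₂/V₁) = 2.51 × 8.314 × ln(162/26.8) = 37.5 J/K.

ΔS_gas = 37.5 J/K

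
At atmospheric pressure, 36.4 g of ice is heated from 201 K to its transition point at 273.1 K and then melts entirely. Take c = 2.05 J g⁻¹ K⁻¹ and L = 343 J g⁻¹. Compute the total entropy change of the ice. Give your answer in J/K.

Warming step: ΔS₁ = m c ln(T_tr/T_i) = 36.4 × 2.05 × ln(273.1/201) = 22.87 J/K.
Phase change: ΔS₂ = +mL/T_tr = 36.4 × 343 / 273.1 = 45.72 J/K.
ΔS_total = (22.87) + (45.72) = 68.6 J/K.

ΔS = 68.6 J/K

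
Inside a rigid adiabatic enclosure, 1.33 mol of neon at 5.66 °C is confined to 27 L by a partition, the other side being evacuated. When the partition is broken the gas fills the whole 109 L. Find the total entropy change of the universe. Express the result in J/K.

No heat is exchanged and no work is done, so the ideal-gas temperature stays constant.
Entropy is a state function; using a reversible isothermal path, ΔS_gas = nR ln(V₂/V₁) = 1.33 × 8.314 × ln(109/27) = 15.4 J/K.
The insulated surroundings exchange no heat, so ΔS_surr = 0 and ΔS_universe = ΔS_gas.

ΔS_universe = 15.4 J/K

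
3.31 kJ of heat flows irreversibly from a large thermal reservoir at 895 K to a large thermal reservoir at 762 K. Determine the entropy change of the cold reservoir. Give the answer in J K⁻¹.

The cold reservoir gains heat Q, so ΔS_cold = +Q/T_C = 3310/762 = 4.34 J/K.

ΔS_cold = 4.34 J/K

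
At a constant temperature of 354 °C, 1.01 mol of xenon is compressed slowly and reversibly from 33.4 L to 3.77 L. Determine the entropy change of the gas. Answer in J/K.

For an isothermal ideal gas ΔS_gas = nR ln(V₂/V₁) = 1.01 × 8.314 × ln(3.77/33.4) = -18.3 J/K.

ΔS_gas = -18.3 J/K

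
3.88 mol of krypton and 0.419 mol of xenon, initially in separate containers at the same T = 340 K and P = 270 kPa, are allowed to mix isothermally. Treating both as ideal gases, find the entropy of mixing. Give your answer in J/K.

ΔS_mix = 11.4 J/K

Mole fractions: x_A = 3.88/4.3 = 0.903, x_B = 0.0975.
ΔS_mix = −R(n_A ln x_A + n_B ln x_B) = −8.314 × (3.88 ln 0.903 + 0.419 ln 0.0975) = 11.4 J/K.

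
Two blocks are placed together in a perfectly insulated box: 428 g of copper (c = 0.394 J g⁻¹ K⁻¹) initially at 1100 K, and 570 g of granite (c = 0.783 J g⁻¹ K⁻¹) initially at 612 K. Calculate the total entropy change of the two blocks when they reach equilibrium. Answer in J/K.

ΔS_total = 22.7 J/K

Energy balance: T_f = (m₁c₁T₁ + m₂c₂T₂)/(m₁c₁ + m₂c₂) = 745.82 K.
ΔS₁ = m₁c₁ ln(T_f/T₁) = 168.632 × ln(745.82/1100) = -65.53 J/K.
ΔS₂ = m₂c₂ ln(T_f/T₂) = 446.31 × ln(745.82/612) = 88.26 J/K.
ΔS_total = -65.53 + 88.26 = 22.7 J/K.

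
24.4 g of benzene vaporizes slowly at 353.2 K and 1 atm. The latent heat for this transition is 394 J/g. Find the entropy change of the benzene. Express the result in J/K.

ΔS = 27.2 J/K

Heat absorbed by the substance: Q = mL = 24.4 × 394 = 9613.6 J.
At constant T, ΔS = Q_rev/T = 9613.6 / 353.2 = 27.2 J/K.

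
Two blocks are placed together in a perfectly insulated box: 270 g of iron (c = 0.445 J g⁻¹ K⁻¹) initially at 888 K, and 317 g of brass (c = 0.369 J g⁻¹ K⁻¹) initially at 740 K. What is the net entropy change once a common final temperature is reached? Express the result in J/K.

Energy balance: T_f = (m₁c₁T₁ + m₂c₂T₂)/(m₁c₁ + m₂c₂) = 814.99 K.
ΔS₁ = m₁c₁ ln(T_f/T₁) = 120.15 × ln(814.99/888) = -10.308 J/K.
ΔS₂ = m₂c₂ ln(T_f/T₂) = 116.973 × ln(814.99/740) = 11.291 J/K.
ΔS_total = -10.308 + 11.291 = 0.983 J/K.

ΔS_total = 0.983 J/K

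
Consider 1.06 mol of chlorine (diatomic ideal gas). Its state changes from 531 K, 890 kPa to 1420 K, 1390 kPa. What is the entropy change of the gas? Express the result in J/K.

ΔS = nC_p ln(T₂/T₁) − nR ln(P₂/P₁), with C_p = 7R/2 = 29.1 J mol⁻¹ K⁻¹ for a diatomic ideal gas.
ΔS = 1.06 × [29.1 × ln(1420/531) − 8.314 × ln(1390/890)] = 26.4 J/K.

ΔS = 26.4 J/K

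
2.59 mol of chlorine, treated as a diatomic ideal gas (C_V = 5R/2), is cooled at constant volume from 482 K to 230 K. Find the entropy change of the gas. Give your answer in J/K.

At constant volume, ΔS = nC_V ln(T₂/T₁) with C_V = 5R/2 = 20.79 J mol⁻¹ K⁻¹.
ΔS = 2.59 × 20.79 × ln(230/482) = -39.8 J/K.

ΔS = -39.8 J/K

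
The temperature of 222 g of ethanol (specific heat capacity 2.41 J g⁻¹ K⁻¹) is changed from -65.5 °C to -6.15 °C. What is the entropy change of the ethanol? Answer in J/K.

In kelvin: T₁ = 207.65 K, T₂ = 267 K. ΔS = ∫dQ_rev/T = m c ln(T₂/T₁) = 222 × 2.41 × ln(267/207.65) = 135 J/K.

ΔS = 135 J/K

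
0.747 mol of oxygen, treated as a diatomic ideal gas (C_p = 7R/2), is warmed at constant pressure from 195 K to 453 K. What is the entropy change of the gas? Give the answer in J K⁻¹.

At constant pressure, ΔS = nC_p ln(T₂/T₁) with C_p = 7R/2 = 29.1 J mol⁻¹ K⁻¹.
ΔS = 0.747 × 29.1 × ln(453/195) = 18.3 J/K.

ΔS = 18.3 J/K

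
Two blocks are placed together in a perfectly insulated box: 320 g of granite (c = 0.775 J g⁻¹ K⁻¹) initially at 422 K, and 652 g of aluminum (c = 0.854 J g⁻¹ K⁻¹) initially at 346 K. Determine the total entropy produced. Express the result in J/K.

Energy balance: T_f = (m₁c₁T₁ + m₂c₂T₂)/(m₁c₁ + m₂c₂) = 369.42 K.
ΔS₁ = m₁c₁ ln(T_f/T₁) = 248 × ln(369.42/422) = -33 J/K.
ΔS₂ = m₂c₂ ln(T_f/T₂) = 556.808 × ln(369.42/346) = 36.47 J/K.
ΔS_total = -33 + 36.47 = 3.47 J/K.

ΔS_total = 3.47 J/K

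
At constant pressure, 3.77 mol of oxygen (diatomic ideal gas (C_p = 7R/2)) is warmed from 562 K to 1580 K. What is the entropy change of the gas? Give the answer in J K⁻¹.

ΔS = 113 J/K

At constant pressure, ΔS = nC_p ln(T₂/T₁) with C_p = 7R/2 = 29.1 J mol⁻¹ K⁻¹.
ΔS = 3.77 × 29.1 × ln(1580/562) = 113 J/K.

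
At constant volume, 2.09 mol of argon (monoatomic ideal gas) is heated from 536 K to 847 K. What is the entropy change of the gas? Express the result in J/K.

At constant volume, ΔS = nC_V ln(T₂/T₁) with C_V = 3R/2 = 12.47 J mol⁻¹ K⁻¹.
ΔS = 2.09 × 12.47 × ln(847/536) = 11.9 J/K.

ΔS = 11.9 J/K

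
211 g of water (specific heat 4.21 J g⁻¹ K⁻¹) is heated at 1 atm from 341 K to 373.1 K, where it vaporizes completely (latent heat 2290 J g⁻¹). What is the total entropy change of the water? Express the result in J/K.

Warming step: ΔS₁ = m c ln(T_tr/T_i) = 211 × 4.21 × ln(373.1/341) = 79.92 J/K.
Phase change: ΔS₂ = +mL/T_tr = 211 × 2290 / 373.1 = 1295 J/K.
ΔS_total = (79.92) + (1295) = 1370 J/K.

ΔS = 1370 J/K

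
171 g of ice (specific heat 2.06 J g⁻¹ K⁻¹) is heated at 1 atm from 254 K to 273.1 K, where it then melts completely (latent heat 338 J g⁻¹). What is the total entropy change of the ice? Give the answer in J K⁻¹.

ΔS = 237 J/K

Warming step: ΔS₁ = m c ln(T_tr/T_i) = 171 × 2.06 × ln(273.1/254) = 25.54 J/K.
Phase change: ΔS₂ = +mL/T_tr = 171 × 338 / 273.1 = 211.6 J/K.
ΔS_total = (25.54) + (211.6) = 237 J/K.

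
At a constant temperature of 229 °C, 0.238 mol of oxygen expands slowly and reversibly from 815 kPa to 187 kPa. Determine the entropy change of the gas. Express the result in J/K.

ΔS_gas = 2.91 J/K

For an isothermal ideal gas ΔS_gas = nR ln(P₁/P₂) = 0.238 × 8.314 × ln(815/187) = 2.91 J/K.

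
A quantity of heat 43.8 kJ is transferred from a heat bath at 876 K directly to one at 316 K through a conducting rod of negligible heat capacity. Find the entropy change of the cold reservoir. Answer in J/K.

ΔS_cold = 139 J/K

The cold reservoir gains heat Q, so ΔS_cold = +Q/T_C = 43800/316 = 139 J/K.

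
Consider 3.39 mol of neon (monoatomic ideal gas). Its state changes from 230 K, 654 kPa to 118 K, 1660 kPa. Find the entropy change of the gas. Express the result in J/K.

ΔS = nC_p ln(T₂/T₁) − nR ln(P₂/P₁), with C_p = 5R/2 = 20.79 J mol⁻¹ K⁻¹ for a monoatomic ideal gas.
ΔS = 3.39 × [20.79 × ln(118/230) − 8.314 × ln(1660/654)] = -73.3 J/K.

ΔS = -73.3 J/K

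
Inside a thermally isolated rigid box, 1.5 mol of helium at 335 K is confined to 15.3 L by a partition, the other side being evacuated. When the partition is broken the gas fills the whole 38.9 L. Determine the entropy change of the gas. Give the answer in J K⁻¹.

ΔS_gas = 11.6 J/K

No heat is exchanged and no work is done, so the ideal-gas temperature stays constant.
Entropy is a state function; using a reversible isothermal path, ΔS_gas = nR ln(V₂/V₁) = 1.5 × 8.314 × ln(38.9/15.3) = 11.6 J/K.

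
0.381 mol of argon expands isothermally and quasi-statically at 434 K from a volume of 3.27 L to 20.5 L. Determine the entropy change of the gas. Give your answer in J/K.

ΔS_gas = 5.81 J/K

For an isothermal ideal gas ΔS_gas = nR ln(V₂/V₁) = 0.381 × 8.314 × ln(20.5/3.27) = 5.81 J/K.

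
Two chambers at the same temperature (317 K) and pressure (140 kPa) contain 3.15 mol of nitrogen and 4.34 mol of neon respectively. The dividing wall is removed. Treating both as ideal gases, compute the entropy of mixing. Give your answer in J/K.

ΔS_mix = 42.4 J/K

Mole fractions: x_A = 3.15/7.49 = 0.421, x_B = 0.579.
ΔS_mix = −R(n_A ln x_A + n_B ln x_B) = −8.314 × (3.15 ln 0.421 + 4.34 ln 0.579) = 42.4 J/K.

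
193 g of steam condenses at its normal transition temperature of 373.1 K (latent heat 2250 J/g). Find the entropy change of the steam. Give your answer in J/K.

Heat released by the substance: Q = −mL = −193 × 2250 = −434250 J.
At constant T, ΔS = Q_rev/T = −434250 / 373.1 = -1160 J/K.

ΔS = -1160 J/K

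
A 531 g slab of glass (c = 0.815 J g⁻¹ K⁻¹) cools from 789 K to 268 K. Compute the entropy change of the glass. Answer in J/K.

ΔS = -467 J/K

ΔS = ∫dQ_rev/T = m c ln(T₂/T₁) = 531 × 0.815 × ln(268/789) = -467 J/K.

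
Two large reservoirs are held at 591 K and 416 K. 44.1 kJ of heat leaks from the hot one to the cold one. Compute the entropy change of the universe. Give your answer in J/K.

ΔS_total = 31.4 J/K

ΔS_hot = −Q/T_H = −44100/591 = -74.62 J/K and ΔS_cold = +Q/T_C = 44100/416 = 106 J/K.
ΔS_total = -74.62 + 106 = 31.4 J/K, positive as the second law requires.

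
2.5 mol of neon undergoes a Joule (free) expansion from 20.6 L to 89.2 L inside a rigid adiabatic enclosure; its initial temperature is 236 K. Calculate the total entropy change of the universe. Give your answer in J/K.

No heat is exchanged and no work is done, so the ideal-gas temperature stays constant.
Entropy is a state function; using a reversible isothermal path, ΔS_gas = nR ln(V₂/V₁) = 2.5 × 8.314 × ln(89.2/20.6) = 30.5 J/K.
The insulated surroundings exchange no heat, so ΔS_surr = 0 and ΔS_universe = ΔS_gas.

ΔS_universe = 30.5 J/K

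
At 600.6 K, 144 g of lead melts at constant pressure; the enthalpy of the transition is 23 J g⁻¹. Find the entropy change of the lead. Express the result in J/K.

Heat absorbed by the substance: Q = mL = 144 × 23 = 3312 J.
At constant T, ΔS = Q_rev/T = 3312 / 600.6 = 5.51 J/K.

ΔS = 5.51 J/K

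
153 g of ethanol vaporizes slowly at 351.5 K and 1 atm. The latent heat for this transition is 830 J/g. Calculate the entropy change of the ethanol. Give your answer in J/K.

ΔS = 361 J/K

Heat absorbed by the substance: Q = mL = 153 × 830 = 126990 J.
At constant T, ΔS = Q_rev/T = 126990 / 351.5 = 361 J/K.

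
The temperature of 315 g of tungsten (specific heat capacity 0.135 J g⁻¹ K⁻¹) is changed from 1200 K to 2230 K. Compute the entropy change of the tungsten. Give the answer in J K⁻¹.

ΔS = 26.4 J/K

ΔS = ∫dQ_rev/T = m c ln(T₂/T₁) = 315 × 0.135 × ln(2230/1200) = 26.4 J/K.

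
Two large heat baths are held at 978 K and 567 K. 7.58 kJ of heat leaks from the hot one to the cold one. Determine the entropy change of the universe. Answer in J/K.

ΔS_hot = −Q/T_H = −7580/978 = -7.751 J/K and ΔS_cold = +Q/T_C = 7580/567 = 13.37 J/K.
ΔS_total = -7.751 + 13.37 = 5.62 J/K, positive as the second law requires.

ΔS_total = 5.62 J/K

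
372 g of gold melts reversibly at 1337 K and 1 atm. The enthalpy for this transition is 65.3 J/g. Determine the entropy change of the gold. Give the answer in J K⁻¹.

Heat absorbed by the substance: Q = mL = 372 × 65.3 = 24291.6 J.
At constant T, ΔS = Q_rev/T = 24291.6 / 1337 = 18.2 J/K.

ΔS = 18.2 J/K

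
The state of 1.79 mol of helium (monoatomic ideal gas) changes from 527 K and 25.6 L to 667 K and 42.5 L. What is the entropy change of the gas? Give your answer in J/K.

Entropy is a state function: ΔS = nC_V ln(T₂/T₁) + nR ln(V₂/V₁), with C_V = 3R/2 = 12.47 J mol⁻¹ K⁻¹ for a monoatomic ideal gas.
ΔS = 1.79 × [12.47 × ln(667/527) + 8.314 × ln(42.5/25.6)] = 12.8 J/K.

ΔS = 12.8 J/K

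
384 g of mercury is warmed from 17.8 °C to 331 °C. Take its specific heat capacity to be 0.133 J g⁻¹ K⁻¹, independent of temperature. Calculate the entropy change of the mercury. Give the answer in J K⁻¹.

In kelvin: T₁ = 290.95 K, T₂ = 604.15 K. ΔS = ∫dQ_rev/T = m c ln(T₂/T₁) = 384 × 0.133 × ln(604.15/290.95) = 37.3 J/K.

ΔS = 37.3 J/K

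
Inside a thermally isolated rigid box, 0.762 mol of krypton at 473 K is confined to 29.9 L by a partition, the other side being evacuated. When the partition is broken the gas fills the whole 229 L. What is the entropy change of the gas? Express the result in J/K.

For an ideal gas in free expansion Q = 0 and W = 0, so T is unchanged.
Entropy is a state function; using a reversible isothermal path, ΔS_gas = nR ln(V₂/V₁) = 0.762 × 8.314 × ln(229/29.9) = 12.9 J/K.

ΔS_gas = 12.9 J/K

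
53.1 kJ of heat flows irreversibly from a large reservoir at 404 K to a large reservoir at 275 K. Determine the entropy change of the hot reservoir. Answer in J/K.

ΔS_hot = -131 J/K

The hot reservoir loses heat Q, so ΔS_hot = −Q/T_H = −53100/404 = -131 J/K.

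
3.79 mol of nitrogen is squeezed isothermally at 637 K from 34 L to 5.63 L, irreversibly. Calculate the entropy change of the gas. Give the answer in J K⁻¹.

Entropy is a state function, so ΔS_gas depends only on the end states.
For an isothermal ideal gas ΔS_gas = nR ln(V₂/V₁) = 3.79 × 8.314 × ln(5.63/34) = -56.7 J/K.

ΔS_gas = -56.7 J/K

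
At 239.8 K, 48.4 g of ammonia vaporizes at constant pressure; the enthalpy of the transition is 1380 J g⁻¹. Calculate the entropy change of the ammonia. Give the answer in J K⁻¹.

ΔS = 279 J/K

Heat absorbed by the substance: Q = mL = 48.4 × 1380 = 66792 J.
At constant T, ΔS = Q_rev/T = 66792 / 239.8 = 279 J/K.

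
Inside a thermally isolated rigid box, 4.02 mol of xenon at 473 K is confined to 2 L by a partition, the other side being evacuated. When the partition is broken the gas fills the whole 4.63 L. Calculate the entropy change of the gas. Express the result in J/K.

ΔS_gas = 28.1 J/K

No heat is exchanged and no work is done, so the ideal-gas temperature stays constant.
Entropy is a state function; using a reversible isothermal path, ΔS_gas = nR ln(V₂/V₁) = 4.02 × 8.314 × ln(4.63/2) = 28.1 J/K.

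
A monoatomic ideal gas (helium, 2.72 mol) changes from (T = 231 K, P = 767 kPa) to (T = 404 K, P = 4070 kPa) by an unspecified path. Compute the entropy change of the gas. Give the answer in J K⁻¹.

ΔS = -6.14 J/K

ΔS = nC_p ln(T₂/T₁) − nR ln(P₂/P₁), with C_p = 5R/2 = 20.79 J mol⁻¹ K⁻¹ for a monoatomic ideal gas.
ΔS = 2.72 × [20.79 × ln(404/231) − 8.314 × ln(4070/767)] = -6.14 J/K.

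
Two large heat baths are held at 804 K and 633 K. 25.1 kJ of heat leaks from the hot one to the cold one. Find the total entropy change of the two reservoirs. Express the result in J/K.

ΔS_total = 8.43 J/K

ΔS_hot = −Q/T_H = −25100/804 = -31.22 J/K and ΔS_cold = +Q/T_C = 25100/633 = 39.65 J/K.
ΔS_total = -31.22 + 39.65 = 8.43 J/K, positive as the second law requires.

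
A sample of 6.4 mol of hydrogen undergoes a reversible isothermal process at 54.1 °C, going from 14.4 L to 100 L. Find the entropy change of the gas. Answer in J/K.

ΔS_gas = 103 J/K

For an isothermal ideal gas ΔS_gas = nR ln(V₂/V₁) = 6.4 × 8.314 × ln(100/14.4) = 103 J/K.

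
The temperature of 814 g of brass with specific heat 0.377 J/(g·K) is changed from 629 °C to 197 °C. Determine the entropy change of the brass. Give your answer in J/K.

In kelvin: T₁ = 902.15 K, T₂ = 470.15 K. ΔS = ∫dQ_rev/T = m c ln(T₂/T₁) = 814 × 0.377 × ln(470.15/902.15) = -200 J/K.

ΔS = -200 J/K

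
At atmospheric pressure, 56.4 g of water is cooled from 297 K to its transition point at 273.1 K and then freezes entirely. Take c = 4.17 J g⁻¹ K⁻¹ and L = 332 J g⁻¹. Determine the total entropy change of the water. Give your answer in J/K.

Cooling step: ΔS₁ = m c ln(T_tr/T_i) = 56.4 × 4.17 × ln(273.1/297) = -19.73 J/K.
Phase change: ΔS₂ = −mL/T_tr = −56.4 × 332 / 273.1 = -68.56 J/K.
ΔS_total = (-19.73) + (-68.56) = -88.3 J/K.

ΔS = -88.3 J/K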